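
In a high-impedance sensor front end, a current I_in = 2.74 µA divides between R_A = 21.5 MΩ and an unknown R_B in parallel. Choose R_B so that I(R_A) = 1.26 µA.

Two-branch current divider: I_A = I_in · R_B/(R_A + R_B).
1.26/2.74 = R_B/(R_A + R_B) → R_B = R_A · (0.4599)/(1 − 0.4599) = 21.5 × 0.8514 = 18.30 MΩ.

R_B ≈ 18.3 MΩ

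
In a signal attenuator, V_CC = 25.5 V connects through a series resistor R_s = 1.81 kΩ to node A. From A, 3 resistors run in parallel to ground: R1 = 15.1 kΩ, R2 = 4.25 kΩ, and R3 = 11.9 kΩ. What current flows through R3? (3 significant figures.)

I ≈ 1.26 mA

Combine the parallel branches: R_p = (1/15.1 + 1/4.25 + 1/11.9)⁻¹ = 2.594 kΩ.
V_A = 25.5 × 2.594/4.404 = 15.02 V.
Branch current I = V_A/R3 = 15.02/11.9 = 1.262 mA.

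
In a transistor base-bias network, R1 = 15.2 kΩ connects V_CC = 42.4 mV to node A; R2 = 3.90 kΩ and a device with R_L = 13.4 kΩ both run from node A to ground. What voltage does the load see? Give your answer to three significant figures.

R2 ‖ R_L = (3.90 × 13.4)/(3.90 + 13.4) = 3.021 kΩ.
Then V_out = V_CC · R2'/(R1 + R2') = 42.4 × 3.021/18.22 = 7.029 mV.

V_out ≈ 7.03 mV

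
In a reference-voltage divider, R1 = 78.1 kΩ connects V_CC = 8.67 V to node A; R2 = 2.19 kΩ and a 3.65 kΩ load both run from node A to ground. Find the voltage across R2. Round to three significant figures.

V_out ≈ 0.149 V

First combine the lower leg with the load: R2 ‖ R_L = 1.369 kΩ.
Voltage divider with the loaded lower leg: V_out = 8.67 × 1.369/(78.1 + 1.369) = 8.67 × 0.01722 = 0.1493 V.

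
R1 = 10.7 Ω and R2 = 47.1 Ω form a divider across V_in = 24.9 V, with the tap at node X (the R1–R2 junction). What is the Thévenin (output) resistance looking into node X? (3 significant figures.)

Zeroing V_in shorts the top of R1 to ground, so R_th = R1 ‖ R2 = 8.719 Ω.

R_th ≈ 8.72 Ω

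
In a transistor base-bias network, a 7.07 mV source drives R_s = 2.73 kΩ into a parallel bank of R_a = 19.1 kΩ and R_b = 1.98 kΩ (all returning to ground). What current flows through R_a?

I ≈ 0.147 µA

Parallel bank: R_p = 1/(1/19.1 + 1/1.98) = 1.794 kΩ.
V_A = 7.07 × 1.794/4.524 = 2.804 mV.
I(R_a) = V_A / R_a = 2.804/19.1 = 0.1468 µA.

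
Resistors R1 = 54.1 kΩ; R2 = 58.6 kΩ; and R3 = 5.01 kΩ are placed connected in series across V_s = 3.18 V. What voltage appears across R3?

V ≈ 0.135 V

ΣR = 54.1 + 58.6 + 5.01 = 117.7 kΩ.
By the voltage-divider rule, V = 3.18 × 5.010/117.7 = 0.1353 V.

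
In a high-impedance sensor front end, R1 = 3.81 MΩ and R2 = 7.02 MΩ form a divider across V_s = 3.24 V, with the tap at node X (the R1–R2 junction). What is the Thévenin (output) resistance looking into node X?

Zeroing V_s shorts the top of R1 to ground, so R_th = R1 ‖ R2 = 2.470 MΩ.

R_th ≈ 2.47 MΩ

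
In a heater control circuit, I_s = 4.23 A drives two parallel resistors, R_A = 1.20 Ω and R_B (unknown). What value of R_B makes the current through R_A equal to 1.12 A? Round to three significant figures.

The fraction through R_A equals R_B/(R_A+R_B).
1.12/4.23 = R_B/(R_A + R_B) → R_B = R_A · (0.2648)/(1 − 0.2648) = 1.20 × 0.3601 = 0.4322 Ω.

R_B ≈ 0.432 Ω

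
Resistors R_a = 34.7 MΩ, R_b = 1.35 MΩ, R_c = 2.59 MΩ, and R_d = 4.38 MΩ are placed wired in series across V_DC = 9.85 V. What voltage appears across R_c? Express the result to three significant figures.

ΣR = 34.7 + 1.35 + 2.59 + 4.38 = 43.02 MΩ.
By the voltage-divider rule, V = 9.85 × 2.590/43.02 = 0.5930 V.

V ≈ 0.593 V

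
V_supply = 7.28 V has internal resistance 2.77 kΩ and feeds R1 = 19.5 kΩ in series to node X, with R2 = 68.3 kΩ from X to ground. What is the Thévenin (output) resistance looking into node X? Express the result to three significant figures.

R1' = 2.77 + 19.5 = 22.27 kΩ (source resistance + R1).
Looking into X with the source shorted: R_th = R1'·R2/(R1'+R2) = 22.27 × 68.3/90.57 = 16.79 kΩ.

R_th ≈ 16.8 kΩ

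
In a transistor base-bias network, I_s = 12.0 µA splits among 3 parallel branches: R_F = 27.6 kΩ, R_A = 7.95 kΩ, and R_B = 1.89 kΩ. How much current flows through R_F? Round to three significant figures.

Conductances: ΣG = 1/27.6 + 1/7.95 + 1/1.89 = 0.6911 (1/kΩ).
R_F takes the fraction G_k/ΣG = 0.03623/0.6911 = 0.05242, so I = 12.0 × 0.05242 = 0.6291 µA.

I ≈ 0.629 µA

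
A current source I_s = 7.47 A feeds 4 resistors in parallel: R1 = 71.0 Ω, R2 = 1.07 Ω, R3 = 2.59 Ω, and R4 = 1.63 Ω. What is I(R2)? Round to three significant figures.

ΣG = 1/71.0 + 1/1.07 + 1/2.59 + 1/1.63 = 1.948.
By the current-divider rule, I = I_s · G_k/ΣG = 7.47 × 0.4797 = 3.583 A.

I ≈ 3.58 A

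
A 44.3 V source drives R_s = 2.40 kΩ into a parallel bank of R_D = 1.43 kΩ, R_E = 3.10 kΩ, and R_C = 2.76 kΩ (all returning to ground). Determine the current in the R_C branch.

I ≈ 3.71 mA

Equivalent of the parallel group: R_p = 0.7224 kΩ.
V_A by voltage divider: V_A = 44.3 × 0.7224/(2.40 + 0.7224) = 10.25 V.
Branch current I = V_A/R_C = 10.25/2.76 = 3.714 mA.
(Equivalently: I_total = 14.19 mA, then current-divider fraction G_k/ΣG = 0.2618.)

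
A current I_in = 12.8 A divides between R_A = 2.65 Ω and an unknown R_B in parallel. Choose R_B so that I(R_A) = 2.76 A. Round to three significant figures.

R_B ≈ 0.728 Ω

In a two-way split, I_A/I_in = R_B/(R_A + R_B).
2.76/12.8 = R_B/(R_A + R_B) → R_B = R_A · (0.2156)/(1 − 0.2156) = 2.65 × 0.2749 = 0.7285 Ω.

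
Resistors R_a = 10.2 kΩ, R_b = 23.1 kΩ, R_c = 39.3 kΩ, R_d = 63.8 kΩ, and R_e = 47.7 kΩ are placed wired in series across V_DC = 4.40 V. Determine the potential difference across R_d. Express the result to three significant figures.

Total series resistance ΣR = 10.2 + 23.1 + 39.3 + 63.8 + 47.7 = 184.1 kΩ.
Voltage divider: V = V_DC · (63.80 / 184.1) = 4.40 × 0.3466 = 1.525 V.

V ≈ 1.52 V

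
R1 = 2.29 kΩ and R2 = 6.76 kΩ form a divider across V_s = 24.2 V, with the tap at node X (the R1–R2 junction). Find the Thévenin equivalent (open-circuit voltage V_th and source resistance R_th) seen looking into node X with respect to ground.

V_th ≈ 18.1 V, R_th ≈ 1.71 kΩ

V_th is the unloaded tap voltage: V_s · R2/(R1+R2) = 24.2 × 0.7470 = 18.08 V.
Zeroing V_s shorts the top of R1 to ground, so R_th = R1 ‖ R2 = 1.711 kΩ.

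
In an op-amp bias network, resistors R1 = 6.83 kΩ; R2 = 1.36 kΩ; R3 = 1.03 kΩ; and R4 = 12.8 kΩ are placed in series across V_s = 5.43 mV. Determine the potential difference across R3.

V ≈ 0.254 mV

Total series resistance ΣR = 6.83 + 1.36 + 1.03 + 12.8 = 22.02 kΩ.
V = V_s · R/ΣR = 5.43 × 0.04678 = 0.2540 mV.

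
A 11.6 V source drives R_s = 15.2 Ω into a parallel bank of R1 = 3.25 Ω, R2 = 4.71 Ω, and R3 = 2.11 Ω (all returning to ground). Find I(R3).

I ≈ 0.341 A

Parallel bank: R_p = 1/(1/3.25 + 1/4.71 + 1/2.11) = 1.006 Ω.
Node voltage V_A = V_CC · R_p/(R_s + R_p) = 11.6 × 0.06208 = 0.7201 V.
I(R3) = V_A / R3 = 0.7201/2.11 = 0.3413 A.
(Check via current divider: I_total = 0.7158 A; share G_k/ΣG = 0.4768 → same result.)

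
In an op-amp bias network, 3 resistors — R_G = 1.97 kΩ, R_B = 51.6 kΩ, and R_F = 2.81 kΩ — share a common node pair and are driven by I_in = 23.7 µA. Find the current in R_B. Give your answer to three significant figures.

Total conductance ΣG = 1/1.97 + 1/51.6 + 1/2.81 = 0.8829 (units of 1/kΩ).
By the current-divider rule, I = I_in · G_k/ΣG = 23.7 × 0.02195 = 0.5202 µA.

I ≈ 0.520 µA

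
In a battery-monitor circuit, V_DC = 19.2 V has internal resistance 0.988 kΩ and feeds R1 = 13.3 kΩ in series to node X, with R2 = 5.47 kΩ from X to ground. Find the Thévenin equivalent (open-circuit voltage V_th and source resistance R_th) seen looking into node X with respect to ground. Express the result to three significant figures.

V_th ≈ 5.32 V, R_th ≈ 3.96 kΩ

R1' = 0.988 + 13.3 = 14.29 kΩ (source resistance + R1).
With X open, the divider is unloaded: V_th = 19.2 × 5.47/19.76 = 5.316 V.
Zeroing V_DC shorts the top of R1' to ground, so R_th = R1' ‖ R2 = 3.956 kΩ.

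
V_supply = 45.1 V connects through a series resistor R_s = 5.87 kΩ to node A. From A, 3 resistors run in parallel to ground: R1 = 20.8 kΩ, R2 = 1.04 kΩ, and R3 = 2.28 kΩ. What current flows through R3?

I ≈ 2.08 mA

Combine the parallel branches: R_p = (1/20.8 + 1/1.04 + 1/2.28)⁻¹ = 0.6905 kΩ.
V_A by voltage divider: V_A = 45.1 × 0.6905/(5.87 + 0.6905) = 4.747 V.
I(R3) = V_A / R3 = 4.747/2.28 = 2.082 mA.
(Check via current divider: I_total = 6.874 mA; share G_k/ΣG = 0.3029 → same result.)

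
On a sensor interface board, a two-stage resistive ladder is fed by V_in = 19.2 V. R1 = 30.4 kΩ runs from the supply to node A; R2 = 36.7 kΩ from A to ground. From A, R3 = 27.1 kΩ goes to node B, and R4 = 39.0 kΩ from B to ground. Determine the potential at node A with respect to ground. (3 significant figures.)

V_A ≈ 8.39 V

Looking into the second stage from A: R3 + R4 = 66.10 kΩ appears in parallel with R2.
Effective lower resistance at A: R2 ‖ 66.10 = 23.60 kΩ.
First divider: V_A = V_in · 23.60/(30.4 + 23.60) = 8.391 V.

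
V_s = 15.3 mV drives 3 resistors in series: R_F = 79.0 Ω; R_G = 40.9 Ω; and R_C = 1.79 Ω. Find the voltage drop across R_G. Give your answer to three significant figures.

V ≈ 5.14 mV

Total series resistance ΣR = 79.0 + 40.9 + 1.79 = 121.7 Ω.
Voltage divider: V = V_s · (40.90 / 121.7) = 15.3 × 0.3361 = 5.142 mV.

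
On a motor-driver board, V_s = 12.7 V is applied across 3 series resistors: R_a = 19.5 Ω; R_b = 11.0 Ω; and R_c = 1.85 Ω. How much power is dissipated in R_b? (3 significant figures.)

P ≈ 1.70 W

Series current I = V_s/ΣR = 12.7/32.35 = 0.3926 A.
P = I²R = 0.1541 × 11.0 = 1.695 W.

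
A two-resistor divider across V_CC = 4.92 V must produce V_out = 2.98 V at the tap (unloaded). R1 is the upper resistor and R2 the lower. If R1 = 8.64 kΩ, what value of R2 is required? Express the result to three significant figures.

V_out/V_CC = R2/(R1+R2) = 0.6057.
So R2 = R1 · V_out/(V_CC − V_out) = 8.64 × 2.98/(4.92 − 2.98) = 8.64 × 1.536 = 13.27 kΩ.

R2 ≈ 13.3 kΩ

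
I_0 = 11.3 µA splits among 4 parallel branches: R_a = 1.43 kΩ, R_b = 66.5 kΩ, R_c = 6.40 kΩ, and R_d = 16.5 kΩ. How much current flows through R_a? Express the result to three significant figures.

Total conductance ΣG = 1/1.43 + 1/66.5 + 1/6.40 + 1/16.5 = 0.9312 (units of 1/kΩ).
R_a takes the fraction G_k/ΣG = 0.6993/0.9312 = 0.7510, so I = 11.3 × 0.7510 = 8.486 µA.

I ≈ 8.49 µA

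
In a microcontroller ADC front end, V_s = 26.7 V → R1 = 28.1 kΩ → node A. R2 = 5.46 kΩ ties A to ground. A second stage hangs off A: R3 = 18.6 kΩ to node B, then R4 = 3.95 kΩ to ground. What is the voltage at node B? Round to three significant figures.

V_B ≈ 0.633 V

The second stage (R3 + R4 = 22.55 kΩ) loads node A in parallel with R2.
Effective lower resistance at A: R2 ‖ 22.55 = 4.396 kΩ.
V_A = 26.7 × 4.396/(28.1 + 4.396) = 3.612 V.
Then the unloaded second divider: V_B = V_A × R4/(R3+R4) = 3.612 × 0.1752 = 0.6326 V.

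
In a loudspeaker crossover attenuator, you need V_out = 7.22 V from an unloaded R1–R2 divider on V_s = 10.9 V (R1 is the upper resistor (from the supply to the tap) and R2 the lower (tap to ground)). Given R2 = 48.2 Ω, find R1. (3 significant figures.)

R1 ≈ 24.6 Ω

Required fraction k = V_out/V_s = 0.6624.
R1 = R2·(1/k − 1) = 48.2 × 0.5097 = 24.57 Ω.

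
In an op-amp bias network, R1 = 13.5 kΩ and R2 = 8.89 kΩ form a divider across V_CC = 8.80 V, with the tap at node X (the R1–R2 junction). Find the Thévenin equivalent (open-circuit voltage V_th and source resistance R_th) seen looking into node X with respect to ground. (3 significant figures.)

With X open, the divider is unloaded: V_th = 8.80 × 8.89/22.39 = 3.494 V.
With V_CC suppressed (replaced by a short), R_th = R1 ‖ R2 = (13.50 × 8.89)/(13.50 + 8.89) = 5.360 kΩ.

V_th ≈ 3.49 V, R_th ≈ 5.36 kΩ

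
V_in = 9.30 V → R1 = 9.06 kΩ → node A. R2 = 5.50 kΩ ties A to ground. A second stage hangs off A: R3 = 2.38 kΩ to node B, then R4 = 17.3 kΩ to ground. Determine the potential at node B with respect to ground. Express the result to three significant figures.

V_B ≈ 2.63 V

Looking into the second stage from A: R3 + R4 = 19.68 kΩ appears in parallel with R2.
Effective lower resistance at A: R2 ‖ 19.68 = 4.299 kΩ.
V_A = 9.30 × 4.299/(9.06 + 4.299) = 2.993 V.
Stage 2 is unloaded, so V_B = V_A · R4/(R3+R4) = 2.993 × 17.3/19.68 = 2.631 V.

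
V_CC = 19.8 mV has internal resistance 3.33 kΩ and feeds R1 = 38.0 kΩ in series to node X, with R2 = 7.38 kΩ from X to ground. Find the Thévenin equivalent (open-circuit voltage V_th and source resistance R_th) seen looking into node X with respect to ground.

R1' = 3.33 + 38.0 = 41.33 kΩ (source resistance + R1).
Open-circuit (no load on X): V_th = V_CC · R2/(R1' + R2) = 19.8 × 7.38/(41.33 + 7.38) = 3.000 mV.
With V_CC suppressed (replaced by a short), R_th = R1' ‖ R2 = (41.33 × 7.38)/(41.33 + 7.38) = 6.262 kΩ.

V_th ≈ 3.00 mV, R_th ≈ 6.26 kΩ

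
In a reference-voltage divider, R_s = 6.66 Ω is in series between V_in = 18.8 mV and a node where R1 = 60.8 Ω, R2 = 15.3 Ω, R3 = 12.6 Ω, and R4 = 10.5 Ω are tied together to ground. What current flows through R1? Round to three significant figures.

I ≈ 0.114 mA

Equivalent of the parallel group: R_p = 3.900 Ω.
V_A by voltage divider: V_A = 18.8 × 3.900/(6.66 + 3.900) = 6.943 mV.
Branch current I = V_A/R1 = 6.943/60.8 = 0.1142 mA.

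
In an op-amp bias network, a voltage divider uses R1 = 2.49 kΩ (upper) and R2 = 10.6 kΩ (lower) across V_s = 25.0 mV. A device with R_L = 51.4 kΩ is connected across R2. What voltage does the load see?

R2 ‖ R_L = (10.6 × 51.4)/(10.6 + 51.4) = 8.788 kΩ.
Now apply the divider: V_out = 25.0 × 0.7792 = 19.48 mV.

V_out ≈ 19.5 mV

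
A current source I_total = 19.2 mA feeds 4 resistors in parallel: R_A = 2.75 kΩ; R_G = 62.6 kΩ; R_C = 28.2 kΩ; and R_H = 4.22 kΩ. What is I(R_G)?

I ≈ 0.470 mA

Total conductance ΣG = 1/2.75 + 1/62.6 + 1/28.2 + 1/4.22 = 0.6520 (units of 1/kΩ).
By the current-divider rule, I = I_total · G_k/ΣG = 19.2 × 0.02450 = 0.4704 mA.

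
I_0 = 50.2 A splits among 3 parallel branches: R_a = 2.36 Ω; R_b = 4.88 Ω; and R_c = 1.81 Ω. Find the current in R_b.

I ≈ 8.71 A

Total conductance ΣG = 1/2.36 + 1/4.88 + 1/1.81 = 1.181 (units of 1/Ω).
Current divider: I(R_b) = I_0 · G_k/ΣG = 50.2 × (0.2049/1.181) = 50.2 × 0.1735 = 8.709 A.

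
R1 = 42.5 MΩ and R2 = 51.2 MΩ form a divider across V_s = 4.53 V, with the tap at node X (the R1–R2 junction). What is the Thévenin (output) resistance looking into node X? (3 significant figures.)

With V_s suppressed (replaced by a short), R_th = R1 ‖ R2 = (42.50 × 51.2)/(42.50 + 51.2) = 23.22 MΩ.

R_th ≈ 23.2 MΩ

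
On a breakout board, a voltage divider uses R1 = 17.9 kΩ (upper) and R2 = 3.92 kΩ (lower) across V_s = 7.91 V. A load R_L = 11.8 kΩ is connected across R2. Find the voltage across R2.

First combine the lower leg with the load: R2 ‖ R_L = 2.942 kΩ.
Voltage divider with the loaded lower leg: V_out = 7.91 × 2.942/(17.9 + 2.942) = 7.91 × 0.1412 = 1.117 V.

V_out ≈ 1.12 V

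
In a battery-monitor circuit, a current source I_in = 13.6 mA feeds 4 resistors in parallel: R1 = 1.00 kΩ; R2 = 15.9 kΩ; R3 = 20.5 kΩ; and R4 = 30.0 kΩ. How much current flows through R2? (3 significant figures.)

Conductances: ΣG = 1/1.00 + 1/15.9 + 1/20.5 + 1/30.0 = 1.145 (1/kΩ).
By the current-divider rule, I = I_in · G_k/ΣG = 13.6 × 0.05493 = 0.7470 mA.

I ≈ 0.747 mA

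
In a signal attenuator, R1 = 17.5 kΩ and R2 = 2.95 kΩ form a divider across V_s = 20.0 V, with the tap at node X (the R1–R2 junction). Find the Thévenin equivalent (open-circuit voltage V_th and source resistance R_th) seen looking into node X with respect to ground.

Open-circuit (no load on X): V_th = V_s · R2/(R1 + R2) = 20.0 × 2.95/(17.50 + 2.95) = 2.885 V.
With V_s suppressed (replaced by a short), R_th = R1 ‖ R2 = (17.50 × 2.95)/(17.50 + 2.95) = 2.524 kΩ.

V_th ≈ 2.89 V, R_th ≈ 2.52 kΩ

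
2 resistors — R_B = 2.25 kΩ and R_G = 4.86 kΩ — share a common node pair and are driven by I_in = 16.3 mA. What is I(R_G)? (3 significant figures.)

I ≈ 5.16 mA

Two-branch current divider: I_k = I_in · R_other/(R_1 + R_2).
I(R_G) = 16.3 × 2.25/(2.25 + 4.86) = 16.3 × 0.3165 = 5.158 mA.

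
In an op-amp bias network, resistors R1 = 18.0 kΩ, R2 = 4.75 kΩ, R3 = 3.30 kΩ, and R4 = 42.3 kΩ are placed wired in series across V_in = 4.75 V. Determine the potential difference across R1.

Series total: ΣR = 18.0 + 4.75 + 3.30 + 42.3 = 68.35 kΩ.
Voltage divider: V = V_in · (18.00 / 68.35) = 4.75 × 0.2634 = 1.251 V.

V ≈ 1.25 V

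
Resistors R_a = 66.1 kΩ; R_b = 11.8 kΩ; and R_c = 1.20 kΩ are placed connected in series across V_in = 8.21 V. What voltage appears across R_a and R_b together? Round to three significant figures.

Total series resistance ΣR = 66.1 + 11.8 + 1.20 = 79.10 kΩ.
R_{R_a..R_b} = 66.1 + 11.8 = 77.90 kΩ.
V = V_in · R/ΣR = 8.21 × 0.9848 = 8.085 V.

V ≈ 8.09 V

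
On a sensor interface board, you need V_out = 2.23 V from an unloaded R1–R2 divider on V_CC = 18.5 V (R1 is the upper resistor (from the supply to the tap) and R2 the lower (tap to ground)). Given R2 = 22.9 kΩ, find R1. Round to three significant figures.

R1 ≈ 167 kΩ

The divider ratio is R2/(R1+R2) = 2.23/18.5 = 0.1205.
R1 = R2·(1/k − 1) = 22.9 × 7.296 = 167.1 kΩ.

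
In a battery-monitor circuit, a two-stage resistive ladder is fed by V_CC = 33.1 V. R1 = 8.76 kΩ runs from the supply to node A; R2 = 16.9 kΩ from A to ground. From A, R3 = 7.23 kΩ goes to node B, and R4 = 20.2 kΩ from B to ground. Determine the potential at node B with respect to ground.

V_B ≈ 13.3 V

The second stage (R3 + R4 = 27.43 kΩ) loads node A in parallel with R2.
Effective lower resistance at A: R2 ‖ 27.43 = 10.46 kΩ.
So V_A = 33.1 × 0.5442 = 18.01 V.
Stage 2 is unloaded, so V_B = V_A · R4/(R3+R4) = 18.01 × 20.2/27.43 = 13.26 V.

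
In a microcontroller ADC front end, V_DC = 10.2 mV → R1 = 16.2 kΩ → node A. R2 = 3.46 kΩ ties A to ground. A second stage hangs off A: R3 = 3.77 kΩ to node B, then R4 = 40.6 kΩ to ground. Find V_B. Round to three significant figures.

Node A sees R2 in parallel with the series input of stage 2, R3 + R4 = 44.37 kΩ.
R2 ‖ (R3+R4) = 3.210 kΩ.
V_A = 10.2 × 3.210/(16.2 + 3.210) = 1.687 mV.
Stage 2 is unloaded, so V_B = V_A · R4/(R3+R4) = 1.687 × 40.6/44.37 = 1.543 mV.

V_B ≈ 1.54 mV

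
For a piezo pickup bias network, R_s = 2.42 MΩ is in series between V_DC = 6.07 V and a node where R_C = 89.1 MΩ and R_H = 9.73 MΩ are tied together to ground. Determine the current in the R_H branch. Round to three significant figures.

Parallel bank: R_p = 1/(1/89.1 + 1/9.73) = 8.772 MΩ.
V_A = 6.07 × 8.772/11.19 = 4.758 V.
Branch current I = V_A/R_H = 4.758/9.73 = 0.4890 µA.

I ≈ 0.489 µA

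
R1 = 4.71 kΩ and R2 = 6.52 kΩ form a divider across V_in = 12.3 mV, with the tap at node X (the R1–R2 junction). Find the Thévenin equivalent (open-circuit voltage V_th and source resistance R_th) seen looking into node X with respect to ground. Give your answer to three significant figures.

Open-circuit (no load on X): V_th = V_in · R2/(R1 + R2) = 12.3 × 6.52/(4.710 + 6.52) = 7.141 mV.
With V_in suppressed (replaced by a short), R_th = R1 ‖ R2 = (4.710 × 6.52)/(4.710 + 6.52) = 2.735 kΩ.

V_th ≈ 7.14 mV, R_th ≈ 2.73 kΩ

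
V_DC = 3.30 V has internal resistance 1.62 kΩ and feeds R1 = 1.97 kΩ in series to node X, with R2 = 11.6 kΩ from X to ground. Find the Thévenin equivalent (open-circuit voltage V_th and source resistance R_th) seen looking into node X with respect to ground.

V_th ≈ 2.52 V, R_th ≈ 2.74 kΩ

R1' = 1.62 + 1.97 = 3.590 kΩ (source resistance + R1).
V_th is the unloaded tap voltage: V_DC · R2/(R1'+R2) = 3.30 × 0.7637 = 2.520 V.
Zeroing V_DC shorts the top of R1' to ground, so R_th = R1' ‖ R2 = 2.742 kΩ.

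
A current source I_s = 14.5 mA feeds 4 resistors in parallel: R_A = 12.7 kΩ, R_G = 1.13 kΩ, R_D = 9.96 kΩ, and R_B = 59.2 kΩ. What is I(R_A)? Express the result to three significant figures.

I ≈ 1.06 mA

Conductances: ΣG = 1/12.7 + 1/1.13 + 1/9.96 + 1/59.2 = 1.081 (1/kΩ).
R_A takes the fraction G_k/ΣG = 0.07874/1.081 = 0.07284, so I = 14.5 × 0.07284 = 1.056 mA.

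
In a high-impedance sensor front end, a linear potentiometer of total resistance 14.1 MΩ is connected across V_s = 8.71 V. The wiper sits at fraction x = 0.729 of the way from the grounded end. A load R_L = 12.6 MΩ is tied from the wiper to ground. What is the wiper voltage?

V_out ≈ 5.20 V

Split the track: R_lower = x·R_p = 10.28 MΩ, R_upper = (1−x)·R_p = 3.821 MΩ.
(x·R_p) ‖ R_L = 5.661 MΩ.
Loaded-divider output: V_out = 8.71 × 0.5970 = 5.200 V.
(Unloaded: V_out = x·V_s = 6.35 V.)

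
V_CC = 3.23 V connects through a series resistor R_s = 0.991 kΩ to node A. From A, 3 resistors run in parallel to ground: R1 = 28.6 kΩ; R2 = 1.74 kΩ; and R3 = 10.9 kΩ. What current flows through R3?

I ≈ 0.175 mA

Combine the parallel branches: R_p = (1/28.6 + 1/1.74 + 1/10.9)⁻¹ = 1.426 kΩ.
V_A = 3.23 × 1.426/2.417 = 1.905 V.
Branch current I = V_A/R3 = 1.905/10.9 = 0.1748 mA.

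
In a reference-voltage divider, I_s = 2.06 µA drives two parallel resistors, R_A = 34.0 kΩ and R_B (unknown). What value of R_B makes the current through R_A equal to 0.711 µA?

R_B ≈ 17.9 kΩ

Two-branch current divider: I_A = I_s · R_B/(R_A + R_B).
0.711/2.06 = R_B/(R_A + R_B) → R_B = R_A · (0.3451)/(1 − 0.3451) = 34.0 × 0.5271 = 17.92 kΩ.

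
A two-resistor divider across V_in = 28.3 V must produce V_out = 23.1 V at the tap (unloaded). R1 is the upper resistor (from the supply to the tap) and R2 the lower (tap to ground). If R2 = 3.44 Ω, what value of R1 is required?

R1 ≈ 0.774 Ω

Required fraction k = V_out/V_in = 0.8163.
Rearranging, R1 = R2·(1−k)/k = 3.44 × 0.2251 = 0.7744 Ω.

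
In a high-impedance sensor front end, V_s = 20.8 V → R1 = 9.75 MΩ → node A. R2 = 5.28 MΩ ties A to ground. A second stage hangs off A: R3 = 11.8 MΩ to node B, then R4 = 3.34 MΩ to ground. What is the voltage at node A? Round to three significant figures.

The second stage (R3 + R4 = 15.14 MΩ) loads node A in parallel with R2.
R2 ‖ (R3+R4) = 3.915 MΩ.
First divider: V_A = V_s · 3.915/(9.75 + 3.915) = 5.959 V.

V_A ≈ 5.96 V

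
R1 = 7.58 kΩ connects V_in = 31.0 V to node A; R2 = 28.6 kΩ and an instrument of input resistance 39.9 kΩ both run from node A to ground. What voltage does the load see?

V_out ≈ 21.3 V

First combine the lower leg with the load: R2 ‖ R_L = 16.66 kΩ.
Now apply the divider: V_out = 31.0 × 0.6873 = 21.31 V.
(Unloaded it would be 24.5 V; the load pulls it down.)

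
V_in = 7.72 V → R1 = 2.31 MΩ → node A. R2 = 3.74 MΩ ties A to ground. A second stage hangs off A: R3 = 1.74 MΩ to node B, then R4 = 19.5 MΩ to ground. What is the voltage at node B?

V_B ≈ 4.11 V

The second stage (R3 + R4 = 21.24 MΩ) loads node A in parallel with R2.
Effective lower resistance at A: R2 ‖ 21.24 = 3.180 MΩ.
So V_A = 7.72 × 0.5792 = 4.472 V.
Then the unloaded second divider: V_B = V_A × R4/(R3+R4) = 4.472 × 0.9181 = 4.105 V.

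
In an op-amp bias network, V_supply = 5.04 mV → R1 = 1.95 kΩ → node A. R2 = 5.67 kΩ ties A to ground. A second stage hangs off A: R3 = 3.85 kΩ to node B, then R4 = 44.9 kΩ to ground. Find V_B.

V_B ≈ 3.35 mV

The second stage (R3 + R4 = 48.75 kΩ) loads node A in parallel with R2.
R2 ‖ (R3+R4) = 5.079 kΩ.
V_A = 5.04 × 5.079/(1.95 + 5.079) = 3.642 mV.
Then the unloaded second divider: V_B = V_A × R4/(R3+R4) = 3.642 × 0.9210 = 3.354 mV.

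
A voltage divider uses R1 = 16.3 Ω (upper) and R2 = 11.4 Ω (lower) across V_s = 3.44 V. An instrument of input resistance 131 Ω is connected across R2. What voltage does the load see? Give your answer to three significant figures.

V_out ≈ 1.35 V

R2 ‖ R_L = (11.4 × 131)/(11.4 + 131) = 10.49 Ω.
Voltage divider with the loaded lower leg: V_out = 3.44 × 10.49/(16.3 + 10.49) = 3.44 × 0.3915 = 1.347 V.
(Unloaded it would be 1.42 V; the load pulls it down.)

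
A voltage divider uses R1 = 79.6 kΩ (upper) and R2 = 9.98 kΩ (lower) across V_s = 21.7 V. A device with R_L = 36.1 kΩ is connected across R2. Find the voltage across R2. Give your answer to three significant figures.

First combine the lower leg with the load: R2 ‖ R_L = 7.819 kΩ.
Voltage divider with the loaded lower leg: V_out = 21.7 × 7.819/(79.6 + 7.819) = 21.7 × 0.08944 = 1.941 V.
(Unloaded it would be 2.42 V; the load pulls it down.)

V_out ≈ 1.94 V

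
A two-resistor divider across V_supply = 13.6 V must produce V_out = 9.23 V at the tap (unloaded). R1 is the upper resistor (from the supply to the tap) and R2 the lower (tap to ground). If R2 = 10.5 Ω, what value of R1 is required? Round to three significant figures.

Required fraction k = V_out/V_supply = 0.6787.
Rearranging, R1 = R2·(1−k)/k = 10.5 × 0.4735 = 4.971 Ω.

R1 ≈ 4.97 Ω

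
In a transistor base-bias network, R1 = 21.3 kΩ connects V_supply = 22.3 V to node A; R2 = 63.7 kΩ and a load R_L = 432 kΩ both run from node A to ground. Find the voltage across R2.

The load sits in parallel with R2, giving an effective lower resistance R2' = R2·R_L/(R2+R_L) = 55.51 kΩ.
Voltage divider with the loaded lower leg: V_out = 22.3 × 55.51/(21.3 + 55.51) = 22.3 × 0.7227 = 16.12 V.

V_out ≈ 16.1 V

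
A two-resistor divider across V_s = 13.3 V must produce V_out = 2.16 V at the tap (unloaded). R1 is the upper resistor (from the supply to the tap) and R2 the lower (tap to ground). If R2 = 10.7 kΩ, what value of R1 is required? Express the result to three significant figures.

Required fraction k = V_out/V_s = 0.1624.
R1 = R2·(1/k − 1) = 10.7 × 5.157 = 55.18 kΩ.

R1 ≈ 55.2 kΩ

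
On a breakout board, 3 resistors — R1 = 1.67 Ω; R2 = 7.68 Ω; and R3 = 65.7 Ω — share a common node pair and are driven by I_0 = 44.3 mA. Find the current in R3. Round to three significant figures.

Total conductance ΣG = 1/1.67 + 1/7.68 + 1/65.7 = 0.7442 (units of 1/Ω).
Current divider: I(R3) = I_0 · G_k/ΣG = 44.3 × (0.01522/0.7442) = 44.3 × 0.02045 = 0.9060 mA.

I ≈ 0.906 mA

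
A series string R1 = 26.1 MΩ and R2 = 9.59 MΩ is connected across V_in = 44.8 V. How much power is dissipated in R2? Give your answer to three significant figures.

P ≈ 15.1 µW

The common current is I = 44.8/35.69 = 1.255 µA.
V(R2) = I·R = 12.04 V; P = V·I = 12.04 × 1.255 = 15.11 µW.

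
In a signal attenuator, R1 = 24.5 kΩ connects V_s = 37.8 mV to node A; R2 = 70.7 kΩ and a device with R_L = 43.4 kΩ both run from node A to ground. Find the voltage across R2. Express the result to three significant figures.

V_out ≈ 19.8 mV

R2 ‖ R_L = (70.7 × 43.4)/(70.7 + 43.4) = 26.89 kΩ.
Voltage divider with the loaded lower leg: V_out = 37.8 × 26.89/(24.5 + 26.89) = 37.8 × 0.5233 = 19.78 mV.
(Unloaded it would be 28.1 mV; the load pulls it down.)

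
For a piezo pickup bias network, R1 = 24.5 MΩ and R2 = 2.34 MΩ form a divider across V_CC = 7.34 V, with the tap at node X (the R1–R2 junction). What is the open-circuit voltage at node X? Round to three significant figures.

With X open, the divider is unloaded: V_th = 7.34 × 2.34/26.84 = 0.6399 V.

V_th ≈ 0.640 V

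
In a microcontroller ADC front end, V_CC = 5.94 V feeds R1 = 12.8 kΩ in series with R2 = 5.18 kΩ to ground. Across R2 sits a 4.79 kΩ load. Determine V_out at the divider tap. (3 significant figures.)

V_out ≈ 0.967 V

First combine the lower leg with the load: R2 ‖ R_L = 2.489 kΩ.
Then V_out = V_CC · R2'/(R1 + R2') = 5.94 × 2.489/15.29 = 0.9669 V.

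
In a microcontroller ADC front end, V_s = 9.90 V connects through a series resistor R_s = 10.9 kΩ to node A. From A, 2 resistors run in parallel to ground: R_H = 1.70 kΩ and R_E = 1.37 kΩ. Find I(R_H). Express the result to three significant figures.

I ≈ 0.379 mA

Equivalent of the parallel group: R_p = 0.7586 kΩ.
V_A = 9.90 × 0.7586/11.66 = 0.6442 V.
I(R_H) = V_A / R_H = 0.6442/1.70 = 0.3789 mA.
(Equivalently: I_total = 0.8492 mA, then current-divider fraction G_k/ΣG = 0.4463.)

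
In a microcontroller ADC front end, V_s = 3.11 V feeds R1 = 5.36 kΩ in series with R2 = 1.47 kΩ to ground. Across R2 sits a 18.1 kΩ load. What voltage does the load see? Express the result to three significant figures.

V_out ≈ 0.629 V

R2 ‖ R_L = (1.47 × 18.1)/(1.47 + 18.1) = 1.360 kΩ.
Voltage divider with the loaded lower leg: V_out = 3.11 × 1.360/(5.36 + 1.360) = 3.11 × 0.2023 = 0.6293 V.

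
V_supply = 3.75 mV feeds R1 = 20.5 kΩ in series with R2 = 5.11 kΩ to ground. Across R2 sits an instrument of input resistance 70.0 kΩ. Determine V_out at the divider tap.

First combine the lower leg with the load: R2 ‖ R_L = 4.762 kΩ.
Voltage divider with the loaded lower leg: V_out = 3.75 × 4.762/(20.5 + 4.762) = 3.75 × 0.1885 = 0.7069 mV.

V_out ≈ 0.707 mV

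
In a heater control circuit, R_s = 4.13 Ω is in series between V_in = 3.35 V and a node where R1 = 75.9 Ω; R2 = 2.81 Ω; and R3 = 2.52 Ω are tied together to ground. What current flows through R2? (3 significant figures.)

Parallel bank: R_p = 1/(1/75.9 + 1/2.81 + 1/2.52) = 1.306 Ω.
V_A = 3.35 × 1.306/5.436 = 0.8047 V.
Branch current I = V_A/R2 = 0.8047/2.81 = 0.2864 A.

I ≈ 0.286 A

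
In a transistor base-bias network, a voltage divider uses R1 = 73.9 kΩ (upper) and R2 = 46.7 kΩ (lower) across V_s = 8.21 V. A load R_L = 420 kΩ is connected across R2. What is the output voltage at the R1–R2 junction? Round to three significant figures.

V_out ≈ 2.98 V

R2 ‖ R_L = (46.7 × 420)/(46.7 + 420) = 42.03 kΩ.
Now apply the divider: V_out = 8.21 × 0.3625 = 2.976 V.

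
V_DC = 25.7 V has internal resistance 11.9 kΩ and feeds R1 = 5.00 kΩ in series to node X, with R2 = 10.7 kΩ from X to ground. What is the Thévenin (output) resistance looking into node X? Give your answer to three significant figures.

R1' = 11.9 + 5.00 = 16.90 kΩ (source resistance + R1).
With V_DC suppressed (replaced by a short), R_th = R1' ‖ R2 = (16.90 × 10.7)/(16.90 + 10.7) = 6.552 kΩ.

R_th ≈ 6.55 kΩ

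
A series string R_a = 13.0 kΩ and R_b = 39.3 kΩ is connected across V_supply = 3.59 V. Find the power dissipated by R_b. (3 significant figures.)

ΣR = 52.30 kΩ → I = 3.59/52.30 = 0.06864 mA.
P = I²R = 0.004712 × 39.3 = 0.1852 mW.

P ≈ 0.185 mW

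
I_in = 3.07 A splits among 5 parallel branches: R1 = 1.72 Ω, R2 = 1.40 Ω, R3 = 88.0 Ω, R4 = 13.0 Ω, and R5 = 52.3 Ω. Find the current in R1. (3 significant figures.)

I ≈ 1.27 A

Total conductance ΣG = 1/1.72 + 1/1.40 + 1/88.0 + 1/13.0 + 1/52.3 = 1.403 (units of 1/Ω).
By the current-divider rule, I = I_in · G_k/ΣG = 3.07 × 0.4144 = 1.272 A.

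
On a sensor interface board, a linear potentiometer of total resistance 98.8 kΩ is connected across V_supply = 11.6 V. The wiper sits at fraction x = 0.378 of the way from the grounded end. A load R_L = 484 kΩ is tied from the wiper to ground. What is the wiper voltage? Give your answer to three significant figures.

V_out ≈ 4.18 V

The pot divides into 61.45 kΩ above the wiper and 37.35 kΩ below.
Lower segment in parallel with the load: 37.35 ‖ 484 = 34.67 kΩ.
V_out = 11.6 × 34.67/(61.45 + 34.67) = 4.184 V.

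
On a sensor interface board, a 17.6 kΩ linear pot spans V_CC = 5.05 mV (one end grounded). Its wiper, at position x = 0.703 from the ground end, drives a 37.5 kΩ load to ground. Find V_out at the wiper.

Split the track: R_lower = x·R_p = 12.37 kΩ, R_upper = (1−x)·R_p = 5.227 kΩ.
R_L loads the lower segment: effective lower R = 9.303 kΩ.
V_out = 5.05 × 9.303/(5.227 + 9.303) = 3.233 mV.
(Unloaded: V_out = x·V_CC = 3.55 mV.)

V_out ≈ 3.23 mV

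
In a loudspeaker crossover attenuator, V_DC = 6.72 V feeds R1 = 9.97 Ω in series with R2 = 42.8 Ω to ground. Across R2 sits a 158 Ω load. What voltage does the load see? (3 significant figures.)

V_out ≈ 5.19 V

R2 ‖ R_L = (42.8 × 158)/(42.8 + 158) = 33.68 Ω.
Voltage divider with the loaded lower leg: V_out = 6.72 × 33.68/(9.97 + 33.68) = 6.72 × 0.7716 = 5.185 V.
(Unloaded it would be 5.45 V; the load pulls it down.)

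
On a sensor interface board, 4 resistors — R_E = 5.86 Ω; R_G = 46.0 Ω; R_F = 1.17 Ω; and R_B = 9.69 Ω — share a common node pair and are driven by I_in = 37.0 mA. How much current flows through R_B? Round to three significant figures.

ΣG = 1/5.86 + 1/46.0 + 1/1.17 + 1/9.69 = 1.150.
By the current-divider rule, I = I_in · G_k/ΣG = 37.0 × 0.08972 = 3.319 mA.

I ≈ 3.32 mA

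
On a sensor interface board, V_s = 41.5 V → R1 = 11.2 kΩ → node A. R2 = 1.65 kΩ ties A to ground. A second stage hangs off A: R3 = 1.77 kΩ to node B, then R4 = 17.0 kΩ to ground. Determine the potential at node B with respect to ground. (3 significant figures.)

Node A sees R2 in parallel with the series input of stage 2, R3 + R4 = 18.77 kΩ.
R2 ‖ (R3+R4) = 1.517 kΩ.
First divider: V_A = V_s · 1.517/(11.2 + 1.517) = 4.950 V.
Stage 2 is unloaded, so V_B = V_A · R4/(R3+R4) = 4.950 × 17.0/18.77 = 4.483 V.

V_B ≈ 4.48 V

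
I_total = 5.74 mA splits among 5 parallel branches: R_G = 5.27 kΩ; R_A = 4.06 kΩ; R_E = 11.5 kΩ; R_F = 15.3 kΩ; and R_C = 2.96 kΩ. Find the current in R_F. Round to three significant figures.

I ≈ 0.405 mA

ΣG = 1/5.27 + 1/4.06 + 1/11.5 + 1/15.3 + 1/2.96 = 0.9262.
Current divider: I(R_F) = I_total · G_k/ΣG = 5.74 × (0.06536/0.9262) = 5.74 × 0.07057 = 0.4051 mA.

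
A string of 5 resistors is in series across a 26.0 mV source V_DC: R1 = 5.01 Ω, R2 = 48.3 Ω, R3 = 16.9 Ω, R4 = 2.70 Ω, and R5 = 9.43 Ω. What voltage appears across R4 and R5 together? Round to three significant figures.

ΣR = 5.01 + 48.3 + 16.9 + 2.70 + 9.43 = 82.34 Ω.
R_{R4..R5} = 2.70 + 9.43 = 12.13 Ω.
Voltage divider: V = V_DC · (12.13 / 82.34) = 26.0 × 0.1473 = 3.830 mV.

V ≈ 3.83 mV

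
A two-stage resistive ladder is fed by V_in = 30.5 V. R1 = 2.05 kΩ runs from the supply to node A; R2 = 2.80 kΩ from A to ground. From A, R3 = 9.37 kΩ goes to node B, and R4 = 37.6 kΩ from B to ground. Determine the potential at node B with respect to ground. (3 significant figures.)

V_B ≈ 13.7 V

Looking into the second stage from A: R3 + R4 = 46.97 kΩ appears in parallel with R2.
Effective lower resistance at A: R2 ‖ 46.97 = 2.642 kΩ.
So V_A = 30.5 × 0.5631 = 17.18 V.
Stage 2 is unloaded, so V_B = V_A · R4/(R3+R4) = 17.18 × 37.6/46.97 = 13.75 V.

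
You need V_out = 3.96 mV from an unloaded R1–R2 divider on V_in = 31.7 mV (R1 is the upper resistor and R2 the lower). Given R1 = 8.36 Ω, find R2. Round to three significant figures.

V_out/V_in = R2/(R1+R2) = 0.1249.
Rearranging, R2 = R1·k/(1−k) = 8.36 × 0.1428 = 1.193 Ω.

R2 ≈ 1.19 Ω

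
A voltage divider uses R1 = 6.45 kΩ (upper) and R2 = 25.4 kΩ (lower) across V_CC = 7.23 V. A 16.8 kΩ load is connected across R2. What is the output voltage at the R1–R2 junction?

V_out ≈ 4.41 V

First combine the lower leg with the load: R2 ‖ R_L = 10.11 kΩ.
Now apply the divider: V_out = 7.23 × 0.6106 = 4.414 V.
(Unloaded it would be 5.77 V; the load pulls it down.)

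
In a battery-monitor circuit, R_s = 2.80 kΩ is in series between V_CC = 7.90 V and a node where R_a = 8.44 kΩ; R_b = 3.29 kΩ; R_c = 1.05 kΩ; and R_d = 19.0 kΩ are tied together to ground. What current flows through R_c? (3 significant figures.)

I ≈ 1.51 mA

Equivalent of the parallel group: R_p = 0.7006 kΩ.
V_A = 7.90 × 0.7006/3.501 = 1.581 V.
Branch current I = V_A/R_c = 1.581/1.05 = 1.506 mA.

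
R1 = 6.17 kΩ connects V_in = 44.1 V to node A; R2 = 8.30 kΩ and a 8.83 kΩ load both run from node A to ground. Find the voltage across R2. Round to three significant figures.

R2 ‖ R_L = (8.30 × 8.83)/(8.30 + 8.83) = 4.278 kΩ.
Now apply the divider: V_out = 44.1 × 0.4095 = 18.06 V.

V_out ≈ 18.1 V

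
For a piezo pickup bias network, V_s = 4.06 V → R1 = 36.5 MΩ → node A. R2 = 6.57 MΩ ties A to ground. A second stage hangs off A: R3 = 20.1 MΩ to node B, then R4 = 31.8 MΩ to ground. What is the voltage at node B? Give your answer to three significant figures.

V_B ≈ 0.343 V

Node A sees R2 in parallel with the series input of stage 2, R3 + R4 = 51.90 MΩ.
R2 ‖ (R3+R4) = 5.832 MΩ.
First divider: V_A = V_s · 5.832/(36.5 + 5.832) = 0.5593 V.
Then the unloaded second divider: V_B = V_A × R4/(R3+R4) = 0.5593 × 0.6127 = 0.3427 V.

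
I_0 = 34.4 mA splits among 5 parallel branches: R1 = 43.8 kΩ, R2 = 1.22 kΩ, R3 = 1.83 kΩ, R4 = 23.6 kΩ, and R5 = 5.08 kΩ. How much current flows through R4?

Conductances: ΣG = 1/43.8 + 1/1.22 + 1/1.83 + 1/23.6 + 1/5.08 = 1.628 (1/kΩ).
Current divider: I(R4) = I_0 · G_k/ΣG = 34.4 × (0.04237/1.628) = 34.4 × 0.02602 = 0.8953 mA.

I ≈ 0.895 mA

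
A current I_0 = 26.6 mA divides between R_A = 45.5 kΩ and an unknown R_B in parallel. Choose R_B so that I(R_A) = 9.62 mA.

R_B ≈ 25.8 kΩ

In a two-way split, I_A/I_0 = R_B/(R_A + R_B).
9.62/26.6 = R_B/(R_A + R_B) → R_B = R_A · (0.3617)/(1 − 0.3617) = 45.5 × 0.5665 = 25.78 kΩ.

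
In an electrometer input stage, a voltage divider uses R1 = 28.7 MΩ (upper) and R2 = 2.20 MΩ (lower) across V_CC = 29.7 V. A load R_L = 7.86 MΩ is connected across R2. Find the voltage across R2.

First combine the lower leg with the load: R2 ‖ R_L = 1.719 MΩ.
Now apply the divider: V_out = 29.7 × 0.05651 = 1.678 V.

V_out ≈ 1.68 V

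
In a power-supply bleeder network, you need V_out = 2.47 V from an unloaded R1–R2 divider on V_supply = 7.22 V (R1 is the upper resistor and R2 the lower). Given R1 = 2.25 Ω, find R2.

Required fraction k = V_out/V_supply = 0.3421.
So R2 = R1 · V_out/(V_supply − V_out) = 2.25 × 2.47/(7.22 − 2.47) = 2.25 × 0.5200 = 1.170 Ω.

R2 ≈ 1.17 Ω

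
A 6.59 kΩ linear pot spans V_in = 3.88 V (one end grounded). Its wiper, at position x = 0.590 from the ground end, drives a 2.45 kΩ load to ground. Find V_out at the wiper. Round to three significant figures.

V_out ≈ 1.39 V

Lower segment x·R_p = 3.888 kΩ; upper segment (1−x)·R_p = 2.702 kΩ.
R_L loads the lower segment: effective lower R = 1.503 kΩ.
Then V_out = V_in · 1.503/(2.702 + 1.503) = 1.387 V.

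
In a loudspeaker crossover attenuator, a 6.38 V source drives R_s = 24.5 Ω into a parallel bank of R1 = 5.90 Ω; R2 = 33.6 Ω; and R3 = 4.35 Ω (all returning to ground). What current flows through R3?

Equivalent of the parallel group: R_p = 2.330 Ω.
Node voltage V_A = V_DC · R_p/(R_s + R_p) = 6.38 × 0.08685 = 0.5541 V.
Branch current I = V_A/R3 = 0.5541/4.35 = 0.1274 A.

I ≈ 0.127 A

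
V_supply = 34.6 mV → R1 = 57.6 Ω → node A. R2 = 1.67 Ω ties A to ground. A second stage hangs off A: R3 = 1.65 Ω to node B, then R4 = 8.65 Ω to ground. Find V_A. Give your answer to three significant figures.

V_A ≈ 0.842 mV

The second stage (R3 + R4 = 10.30 Ω) loads node A in parallel with R2.
Effective lower resistance at A: R2 ‖ 10.30 = 1.437 Ω.
First divider: V_A = V_supply · 1.437/(57.6 + 1.437) = 0.8422 mV.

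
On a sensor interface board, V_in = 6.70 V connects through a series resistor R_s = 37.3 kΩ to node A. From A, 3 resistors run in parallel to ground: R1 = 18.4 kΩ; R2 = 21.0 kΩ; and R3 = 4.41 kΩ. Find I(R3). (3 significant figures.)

I ≈ 0.115 mA

Parallel bank: R_p = 1/(1/18.4 + 1/21.0 + 1/4.41) = 3.042 kΩ.
V_A by voltage divider: V_A = 6.70 × 3.042/(37.3 + 3.042) = 0.5052 V.
I(R3) = V_A / R3 = 0.5052/4.41 = 0.1146 mA.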